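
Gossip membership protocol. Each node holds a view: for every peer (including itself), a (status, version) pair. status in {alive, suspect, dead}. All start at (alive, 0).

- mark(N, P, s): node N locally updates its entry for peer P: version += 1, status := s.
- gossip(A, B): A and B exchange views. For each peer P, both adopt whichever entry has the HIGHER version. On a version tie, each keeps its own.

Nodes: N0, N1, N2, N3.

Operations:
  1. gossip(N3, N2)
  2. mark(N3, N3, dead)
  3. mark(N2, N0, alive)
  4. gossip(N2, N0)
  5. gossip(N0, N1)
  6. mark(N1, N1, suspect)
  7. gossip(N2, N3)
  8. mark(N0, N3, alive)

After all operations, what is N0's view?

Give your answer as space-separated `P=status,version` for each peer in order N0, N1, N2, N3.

Op 1: gossip N3<->N2 -> N3.N0=(alive,v0) N3.N1=(alive,v0) N3.N2=(alive,v0) N3.N3=(alive,v0) | N2.N0=(alive,v0) N2.N1=(alive,v0) N2.N2=(alive,v0) N2.N3=(alive,v0)
Op 2: N3 marks N3=dead -> (dead,v1)
Op 3: N2 marks N0=alive -> (alive,v1)
Op 4: gossip N2<->N0 -> N2.N0=(alive,v1) N2.N1=(alive,v0) N2.N2=(alive,v0) N2.N3=(alive,v0) | N0.N0=(alive,v1) N0.N1=(alive,v0) N0.N2=(alive,v0) N0.N3=(alive,v0)
Op 5: gossip N0<->N1 -> N0.N0=(alive,v1) N0.N1=(alive,v0) N0.N2=(alive,v0) N0.N3=(alive,v0) | N1.N0=(alive,v1) N1.N1=(alive,v0) N1.N2=(alive,v0) N1.N3=(alive,v0)
Op 6: N1 marks N1=suspect -> (suspect,v1)
Op 7: gossip N2<->N3 -> N2.N0=(alive,v1) N2.N1=(alive,v0) N2.N2=(alive,v0) N2.N3=(dead,v1) | N3.N0=(alive,v1) N3.N1=(alive,v0) N3.N2=(alive,v0) N3.N3=(dead,v1)
Op 8: N0 marks N3=alive -> (alive,v1)

Answer: N0=alive,1 N1=alive,0 N2=alive,0 N3=alive,1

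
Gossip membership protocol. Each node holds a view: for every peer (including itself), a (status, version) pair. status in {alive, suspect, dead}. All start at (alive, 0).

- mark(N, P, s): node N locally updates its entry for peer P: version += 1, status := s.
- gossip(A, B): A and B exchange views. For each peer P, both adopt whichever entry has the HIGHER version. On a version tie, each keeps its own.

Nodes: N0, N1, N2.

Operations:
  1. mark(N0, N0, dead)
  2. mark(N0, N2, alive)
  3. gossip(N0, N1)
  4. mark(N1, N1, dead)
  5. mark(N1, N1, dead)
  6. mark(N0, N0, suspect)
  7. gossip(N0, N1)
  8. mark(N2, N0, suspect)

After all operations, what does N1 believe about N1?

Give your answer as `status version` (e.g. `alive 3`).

Op 1: N0 marks N0=dead -> (dead,v1)
Op 2: N0 marks N2=alive -> (alive,v1)
Op 3: gossip N0<->N1 -> N0.N0=(dead,v1) N0.N1=(alive,v0) N0.N2=(alive,v1) | N1.N0=(dead,v1) N1.N1=(alive,v0) N1.N2=(alive,v1)
Op 4: N1 marks N1=dead -> (dead,v1)
Op 5: N1 marks N1=dead -> (dead,v2)
Op 6: N0 marks N0=suspect -> (suspect,v2)
Op 7: gossip N0<->N1 -> N0.N0=(suspect,v2) N0.N1=(dead,v2) N0.N2=(alive,v1) | N1.N0=(suspect,v2) N1.N1=(dead,v2) N1.N2=(alive,v1)
Op 8: N2 marks N0=suspect -> (suspect,v1)

Answer: dead 2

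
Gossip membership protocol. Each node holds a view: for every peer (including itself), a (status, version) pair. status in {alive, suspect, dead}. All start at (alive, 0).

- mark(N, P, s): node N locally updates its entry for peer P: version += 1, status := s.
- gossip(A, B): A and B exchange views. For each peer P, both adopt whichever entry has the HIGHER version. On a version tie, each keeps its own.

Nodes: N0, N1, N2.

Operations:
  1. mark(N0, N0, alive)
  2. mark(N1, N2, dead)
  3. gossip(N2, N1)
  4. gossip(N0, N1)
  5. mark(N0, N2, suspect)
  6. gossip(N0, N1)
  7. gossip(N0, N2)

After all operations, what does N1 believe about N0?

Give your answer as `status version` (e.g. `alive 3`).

Answer: alive 1

Derivation:
Op 1: N0 marks N0=alive -> (alive,v1)
Op 2: N1 marks N2=dead -> (dead,v1)
Op 3: gossip N2<->N1 -> N2.N0=(alive,v0) N2.N1=(alive,v0) N2.N2=(dead,v1) | N1.N0=(alive,v0) N1.N1=(alive,v0) N1.N2=(dead,v1)
Op 4: gossip N0<->N1 -> N0.N0=(alive,v1) N0.N1=(alive,v0) N0.N2=(dead,v1) | N1.N0=(alive,v1) N1.N1=(alive,v0) N1.N2=(dead,v1)
Op 5: N0 marks N2=suspect -> (suspect,v2)
Op 6: gossip N0<->N1 -> N0.N0=(alive,v1) N0.N1=(alive,v0) N0.N2=(suspect,v2) | N1.N0=(alive,v1) N1.N1=(alive,v0) N1.N2=(suspect,v2)
Op 7: gossip N0<->N2 -> N0.N0=(alive,v1) N0.N1=(alive,v0) N0.N2=(suspect,v2) | N2.N0=(alive,v1) N2.N1=(alive,v0) N2.N2=(suspect,v2)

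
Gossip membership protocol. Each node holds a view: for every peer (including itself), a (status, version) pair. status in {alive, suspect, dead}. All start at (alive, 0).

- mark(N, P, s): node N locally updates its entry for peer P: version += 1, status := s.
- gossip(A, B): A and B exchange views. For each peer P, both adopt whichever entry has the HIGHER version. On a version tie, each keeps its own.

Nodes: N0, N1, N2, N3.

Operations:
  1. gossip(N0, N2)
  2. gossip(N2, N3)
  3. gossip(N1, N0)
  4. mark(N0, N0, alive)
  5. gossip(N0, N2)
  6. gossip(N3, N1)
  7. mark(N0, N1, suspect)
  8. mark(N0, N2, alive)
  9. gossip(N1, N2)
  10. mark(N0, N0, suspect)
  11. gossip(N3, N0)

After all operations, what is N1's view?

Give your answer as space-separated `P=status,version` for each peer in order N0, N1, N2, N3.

Answer: N0=alive,1 N1=alive,0 N2=alive,0 N3=alive,0

Derivation:
Op 1: gossip N0<->N2 -> N0.N0=(alive,v0) N0.N1=(alive,v0) N0.N2=(alive,v0) N0.N3=(alive,v0) | N2.N0=(alive,v0) N2.N1=(alive,v0) N2.N2=(alive,v0) N2.N3=(alive,v0)
Op 2: gossip N2<->N3 -> N2.N0=(alive,v0) N2.N1=(alive,v0) N2.N2=(alive,v0) N2.N3=(alive,v0) | N3.N0=(alive,v0) N3.N1=(alive,v0) N3.N2=(alive,v0) N3.N3=(alive,v0)
Op 3: gossip N1<->N0 -> N1.N0=(alive,v0) N1.N1=(alive,v0) N1.N2=(alive,v0) N1.N3=(alive,v0) | N0.N0=(alive,v0) N0.N1=(alive,v0) N0.N2=(alive,v0) N0.N3=(alive,v0)
Op 4: N0 marks N0=alive -> (alive,v1)
Op 5: gossip N0<->N2 -> N0.N0=(alive,v1) N0.N1=(alive,v0) N0.N2=(alive,v0) N0.N3=(alive,v0) | N2.N0=(alive,v1) N2.N1=(alive,v0) N2.N2=(alive,v0) N2.N3=(alive,v0)
Op 6: gossip N3<->N1 -> N3.N0=(alive,v0) N3.N1=(alive,v0) N3.N2=(alive,v0) N3.N3=(alive,v0) | N1.N0=(alive,v0) N1.N1=(alive,v0) N1.N2=(alive,v0) N1.N3=(alive,v0)
Op 7: N0 marks N1=suspect -> (suspect,v1)
Op 8: N0 marks N2=alive -> (alive,v1)
Op 9: gossip N1<->N2 -> N1.N0=(alive,v1) N1.N1=(alive,v0) N1.N2=(alive,v0) N1.N3=(alive,v0) | N2.N0=(alive,v1) N2.N1=(alive,v0) N2.N2=(alive,v0) N2.N3=(alive,v0)
Op 10: N0 marks N0=suspect -> (suspect,v2)
Op 11: gossip N3<->N0 -> N3.N0=(suspect,v2) N3.N1=(suspect,v1) N3.N2=(alive,v1) N3.N3=(alive,v0) | N0.N0=(suspect,v2) N0.N1=(suspect,v1) N0.N2=(alive,v1) N0.N3=(alive,v0)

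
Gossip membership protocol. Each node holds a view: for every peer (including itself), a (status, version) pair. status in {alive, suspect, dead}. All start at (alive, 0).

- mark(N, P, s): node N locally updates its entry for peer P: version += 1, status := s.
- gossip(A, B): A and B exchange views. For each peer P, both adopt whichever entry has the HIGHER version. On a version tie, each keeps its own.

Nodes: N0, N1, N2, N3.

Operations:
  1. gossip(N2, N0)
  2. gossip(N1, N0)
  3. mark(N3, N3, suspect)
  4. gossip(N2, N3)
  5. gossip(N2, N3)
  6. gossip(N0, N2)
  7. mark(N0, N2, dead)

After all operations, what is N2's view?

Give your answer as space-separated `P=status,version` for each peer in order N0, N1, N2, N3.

Answer: N0=alive,0 N1=alive,0 N2=alive,0 N3=suspect,1

Derivation:
Op 1: gossip N2<->N0 -> N2.N0=(alive,v0) N2.N1=(alive,v0) N2.N2=(alive,v0) N2.N3=(alive,v0) | N0.N0=(alive,v0) N0.N1=(alive,v0) N0.N2=(alive,v0) N0.N3=(alive,v0)
Op 2: gossip N1<->N0 -> N1.N0=(alive,v0) N1.N1=(alive,v0) N1.N2=(alive,v0) N1.N3=(alive,v0) | N0.N0=(alive,v0) N0.N1=(alive,v0) N0.N2=(alive,v0) N0.N3=(alive,v0)
Op 3: N3 marks N3=suspect -> (suspect,v1)
Op 4: gossip N2<->N3 -> N2.N0=(alive,v0) N2.N1=(alive,v0) N2.N2=(alive,v0) N2.N3=(suspect,v1) | N3.N0=(alive,v0) N3.N1=(alive,v0) N3.N2=(alive,v0) N3.N3=(suspect,v1)
Op 5: gossip N2<->N3 -> N2.N0=(alive,v0) N2.N1=(alive,v0) N2.N2=(alive,v0) N2.N3=(suspect,v1) | N3.N0=(alive,v0) N3.N1=(alive,v0) N3.N2=(alive,v0) N3.N3=(suspect,v1)
Op 6: gossip N0<->N2 -> N0.N0=(alive,v0) N0.N1=(alive,v0) N0.N2=(alive,v0) N0.N3=(suspect,v1) | N2.N0=(alive,v0) N2.N1=(alive,v0) N2.N2=(alive,v0) N2.N3=(suspect,v1)
Op 7: N0 marks N2=dead -> (dead,v1)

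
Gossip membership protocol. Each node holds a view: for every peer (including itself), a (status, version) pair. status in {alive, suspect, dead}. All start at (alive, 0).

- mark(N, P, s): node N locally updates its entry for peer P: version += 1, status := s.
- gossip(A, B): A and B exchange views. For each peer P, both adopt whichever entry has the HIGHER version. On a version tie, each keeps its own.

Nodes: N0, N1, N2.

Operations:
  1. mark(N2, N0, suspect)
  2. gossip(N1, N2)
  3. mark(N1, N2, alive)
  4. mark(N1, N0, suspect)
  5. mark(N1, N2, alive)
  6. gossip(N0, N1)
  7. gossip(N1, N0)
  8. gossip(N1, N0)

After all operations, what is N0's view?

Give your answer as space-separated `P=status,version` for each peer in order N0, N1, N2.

Op 1: N2 marks N0=suspect -> (suspect,v1)
Op 2: gossip N1<->N2 -> N1.N0=(suspect,v1) N1.N1=(alive,v0) N1.N2=(alive,v0) | N2.N0=(suspect,v1) N2.N1=(alive,v0) N2.N2=(alive,v0)
Op 3: N1 marks N2=alive -> (alive,v1)
Op 4: N1 marks N0=suspect -> (suspect,v2)
Op 5: N1 marks N2=alive -> (alive,v2)
Op 6: gossip N0<->N1 -> N0.N0=(suspect,v2) N0.N1=(alive,v0) N0.N2=(alive,v2) | N1.N0=(suspect,v2) N1.N1=(alive,v0) N1.N2=(alive,v2)
Op 7: gossip N1<->N0 -> N1.N0=(suspect,v2) N1.N1=(alive,v0) N1.N2=(alive,v2) | N0.N0=(suspect,v2) N0.N1=(alive,v0) N0.N2=(alive,v2)
Op 8: gossip N1<->N0 -> N1.N0=(suspect,v2) N1.N1=(alive,v0) N1.N2=(alive,v2) | N0.N0=(suspect,v2) N0.N1=(alive,v0) N0.N2=(alive,v2)

Answer: N0=suspect,2 N1=alive,0 N2=alive,2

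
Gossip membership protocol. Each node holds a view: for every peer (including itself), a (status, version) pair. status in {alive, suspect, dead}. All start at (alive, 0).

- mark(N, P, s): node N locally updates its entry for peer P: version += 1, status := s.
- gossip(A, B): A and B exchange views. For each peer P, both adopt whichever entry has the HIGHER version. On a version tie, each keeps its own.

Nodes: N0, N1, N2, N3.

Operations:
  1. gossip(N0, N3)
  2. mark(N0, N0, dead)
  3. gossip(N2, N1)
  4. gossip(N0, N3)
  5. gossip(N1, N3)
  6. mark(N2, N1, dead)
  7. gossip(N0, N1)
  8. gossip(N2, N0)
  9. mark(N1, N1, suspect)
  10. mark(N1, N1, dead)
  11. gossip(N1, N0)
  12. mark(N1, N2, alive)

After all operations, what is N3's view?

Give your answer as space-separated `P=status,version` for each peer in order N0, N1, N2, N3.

Answer: N0=dead,1 N1=alive,0 N2=alive,0 N3=alive,0

Derivation:
Op 1: gossip N0<->N3 -> N0.N0=(alive,v0) N0.N1=(alive,v0) N0.N2=(alive,v0) N0.N3=(alive,v0) | N3.N0=(alive,v0) N3.N1=(alive,v0) N3.N2=(alive,v0) N3.N3=(alive,v0)
Op 2: N0 marks N0=dead -> (dead,v1)
Op 3: gossip N2<->N1 -> N2.N0=(alive,v0) N2.N1=(alive,v0) N2.N2=(alive,v0) N2.N3=(alive,v0) | N1.N0=(alive,v0) N1.N1=(alive,v0) N1.N2=(alive,v0) N1.N3=(alive,v0)
Op 4: gossip N0<->N3 -> N0.N0=(dead,v1) N0.N1=(alive,v0) N0.N2=(alive,v0) N0.N3=(alive,v0) | N3.N0=(dead,v1) N3.N1=(alive,v0) N3.N2=(alive,v0) N3.N3=(alive,v0)
Op 5: gossip N1<->N3 -> N1.N0=(dead,v1) N1.N1=(alive,v0) N1.N2=(alive,v0) N1.N3=(alive,v0) | N3.N0=(dead,v1) N3.N1=(alive,v0) N3.N2=(alive,v0) N3.N3=(alive,v0)
Op 6: N2 marks N1=dead -> (dead,v1)
Op 7: gossip N0<->N1 -> N0.N0=(dead,v1) N0.N1=(alive,v0) N0.N2=(alive,v0) N0.N3=(alive,v0) | N1.N0=(dead,v1) N1.N1=(alive,v0) N1.N2=(alive,v0) N1.N3=(alive,v0)
Op 8: gossip N2<->N0 -> N2.N0=(dead,v1) N2.N1=(dead,v1) N2.N2=(alive,v0) N2.N3=(alive,v0) | N0.N0=(dead,v1) N0.N1=(dead,v1) N0.N2=(alive,v0) N0.N3=(alive,v0)
Op 9: N1 marks N1=suspect -> (suspect,v1)
Op 10: N1 marks N1=dead -> (dead,v2)
Op 11: gossip N1<->N0 -> N1.N0=(dead,v1) N1.N1=(dead,v2) N1.N2=(alive,v0) N1.N3=(alive,v0) | N0.N0=(dead,v1) N0.N1=(dead,v2) N0.N2=(alive,v0) N0.N3=(alive,v0)
Op 12: N1 marks N2=alive -> (alive,v1)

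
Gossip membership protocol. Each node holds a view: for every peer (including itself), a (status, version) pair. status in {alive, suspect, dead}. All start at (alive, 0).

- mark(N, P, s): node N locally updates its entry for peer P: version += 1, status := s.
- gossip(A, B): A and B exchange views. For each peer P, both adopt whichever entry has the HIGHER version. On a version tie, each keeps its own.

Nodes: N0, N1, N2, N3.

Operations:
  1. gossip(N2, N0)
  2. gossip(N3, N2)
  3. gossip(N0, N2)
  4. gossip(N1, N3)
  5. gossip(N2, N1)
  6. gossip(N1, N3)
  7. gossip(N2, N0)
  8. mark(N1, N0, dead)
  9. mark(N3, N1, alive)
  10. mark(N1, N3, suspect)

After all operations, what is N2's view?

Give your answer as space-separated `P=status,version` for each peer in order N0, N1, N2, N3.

Answer: N0=alive,0 N1=alive,0 N2=alive,0 N3=alive,0

Derivation:
Op 1: gossip N2<->N0 -> N2.N0=(alive,v0) N2.N1=(alive,v0) N2.N2=(alive,v0) N2.N3=(alive,v0) | N0.N0=(alive,v0) N0.N1=(alive,v0) N0.N2=(alive,v0) N0.N3=(alive,v0)
Op 2: gossip N3<->N2 -> N3.N0=(alive,v0) N3.N1=(alive,v0) N3.N2=(alive,v0) N3.N3=(alive,v0) | N2.N0=(alive,v0) N2.N1=(alive,v0) N2.N2=(alive,v0) N2.N3=(alive,v0)
Op 3: gossip N0<->N2 -> N0.N0=(alive,v0) N0.N1=(alive,v0) N0.N2=(alive,v0) N0.N3=(alive,v0) | N2.N0=(alive,v0) N2.N1=(alive,v0) N2.N2=(alive,v0) N2.N3=(alive,v0)
Op 4: gossip N1<->N3 -> N1.N0=(alive,v0) N1.N1=(alive,v0) N1.N2=(alive,v0) N1.N3=(alive,v0) | N3.N0=(alive,v0) N3.N1=(alive,v0) N3.N2=(alive,v0) N3.N3=(alive,v0)
Op 5: gossip N2<->N1 -> N2.N0=(alive,v0) N2.N1=(alive,v0) N2.N2=(alive,v0) N2.N3=(alive,v0) | N1.N0=(alive,v0) N1.N1=(alive,v0) N1.N2=(alive,v0) N1.N3=(alive,v0)
Op 6: gossip N1<->N3 -> N1.N0=(alive,v0) N1.N1=(alive,v0) N1.N2=(alive,v0) N1.N3=(alive,v0) | N3.N0=(alive,v0) N3.N1=(alive,v0) N3.N2=(alive,v0) N3.N3=(alive,v0)
Op 7: gossip N2<->N0 -> N2.N0=(alive,v0) N2.N1=(alive,v0) N2.N2=(alive,v0) N2.N3=(alive,v0) | N0.N0=(alive,v0) N0.N1=(alive,v0) N0.N2=(alive,v0) N0.N3=(alive,v0)
Op 8: N1 marks N0=dead -> (dead,v1)
Op 9: N3 marks N1=alive -> (alive,v1)
Op 10: N1 marks N3=suspect -> (suspect,v1)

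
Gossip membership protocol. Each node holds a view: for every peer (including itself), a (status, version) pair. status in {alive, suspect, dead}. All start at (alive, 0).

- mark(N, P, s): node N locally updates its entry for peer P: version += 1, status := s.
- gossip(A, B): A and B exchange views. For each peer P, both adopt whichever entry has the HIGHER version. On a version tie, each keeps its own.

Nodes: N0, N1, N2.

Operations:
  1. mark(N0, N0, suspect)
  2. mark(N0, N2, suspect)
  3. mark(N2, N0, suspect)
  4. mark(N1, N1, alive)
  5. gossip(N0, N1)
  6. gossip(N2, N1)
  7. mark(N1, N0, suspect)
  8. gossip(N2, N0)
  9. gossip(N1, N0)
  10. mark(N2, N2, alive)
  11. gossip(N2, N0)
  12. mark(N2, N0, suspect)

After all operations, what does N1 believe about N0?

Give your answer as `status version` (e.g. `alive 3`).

Op 1: N0 marks N0=suspect -> (suspect,v1)
Op 2: N0 marks N2=suspect -> (suspect,v1)
Op 3: N2 marks N0=suspect -> (suspect,v1)
Op 4: N1 marks N1=alive -> (alive,v1)
Op 5: gossip N0<->N1 -> N0.N0=(suspect,v1) N0.N1=(alive,v1) N0.N2=(suspect,v1) | N1.N0=(suspect,v1) N1.N1=(alive,v1) N1.N2=(suspect,v1)
Op 6: gossip N2<->N1 -> N2.N0=(suspect,v1) N2.N1=(alive,v1) N2.N2=(suspect,v1) | N1.N0=(suspect,v1) N1.N1=(alive,v1) N1.N2=(suspect,v1)
Op 7: N1 marks N0=suspect -> (suspect,v2)
Op 8: gossip N2<->N0 -> N2.N0=(suspect,v1) N2.N1=(alive,v1) N2.N2=(suspect,v1) | N0.N0=(suspect,v1) N0.N1=(alive,v1) N0.N2=(suspect,v1)
Op 9: gossip N1<->N0 -> N1.N0=(suspect,v2) N1.N1=(alive,v1) N1.N2=(suspect,v1) | N0.N0=(suspect,v2) N0.N1=(alive,v1) N0.N2=(suspect,v1)
Op 10: N2 marks N2=alive -> (alive,v2)
Op 11: gossip N2<->N0 -> N2.N0=(suspect,v2) N2.N1=(alive,v1) N2.N2=(alive,v2) | N0.N0=(suspect,v2) N0.N1=(alive,v1) N0.N2=(alive,v2)
Op 12: N2 marks N0=suspect -> (suspect,v3)

Answer: suspect 2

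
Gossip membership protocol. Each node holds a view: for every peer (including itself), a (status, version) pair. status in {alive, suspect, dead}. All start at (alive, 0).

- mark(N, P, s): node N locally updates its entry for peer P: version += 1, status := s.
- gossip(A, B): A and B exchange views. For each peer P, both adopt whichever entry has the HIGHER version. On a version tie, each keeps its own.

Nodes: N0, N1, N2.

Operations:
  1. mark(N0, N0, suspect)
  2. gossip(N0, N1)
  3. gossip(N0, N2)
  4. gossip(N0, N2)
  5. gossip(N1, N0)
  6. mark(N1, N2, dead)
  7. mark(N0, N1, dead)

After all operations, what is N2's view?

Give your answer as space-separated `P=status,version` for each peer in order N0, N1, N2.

Answer: N0=suspect,1 N1=alive,0 N2=alive,0

Derivation:
Op 1: N0 marks N0=suspect -> (suspect,v1)
Op 2: gossip N0<->N1 -> N0.N0=(suspect,v1) N0.N1=(alive,v0) N0.N2=(alive,v0) | N1.N0=(suspect,v1) N1.N1=(alive,v0) N1.N2=(alive,v0)
Op 3: gossip N0<->N2 -> N0.N0=(suspect,v1) N0.N1=(alive,v0) N0.N2=(alive,v0) | N2.N0=(suspect,v1) N2.N1=(alive,v0) N2.N2=(alive,v0)
Op 4: gossip N0<->N2 -> N0.N0=(suspect,v1) N0.N1=(alive,v0) N0.N2=(alive,v0) | N2.N0=(suspect,v1) N2.N1=(alive,v0) N2.N2=(alive,v0)
Op 5: gossip N1<->N0 -> N1.N0=(suspect,v1) N1.N1=(alive,v0) N1.N2=(alive,v0) | N0.N0=(suspect,v1) N0.N1=(alive,v0) N0.N2=(alive,v0)
Op 6: N1 marks N2=dead -> (dead,v1)
Op 7: N0 marks N1=dead -> (dead,v1)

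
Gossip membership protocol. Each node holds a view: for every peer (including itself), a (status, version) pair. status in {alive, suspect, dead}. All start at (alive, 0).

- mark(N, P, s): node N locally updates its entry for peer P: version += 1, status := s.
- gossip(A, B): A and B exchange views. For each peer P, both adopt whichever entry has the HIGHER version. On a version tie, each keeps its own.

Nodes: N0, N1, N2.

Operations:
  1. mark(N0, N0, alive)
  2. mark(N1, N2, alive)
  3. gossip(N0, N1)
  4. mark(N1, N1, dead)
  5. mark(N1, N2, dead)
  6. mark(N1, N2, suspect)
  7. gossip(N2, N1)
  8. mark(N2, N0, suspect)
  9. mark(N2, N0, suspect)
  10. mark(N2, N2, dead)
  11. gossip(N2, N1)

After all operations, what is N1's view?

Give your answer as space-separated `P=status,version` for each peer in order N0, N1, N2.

Answer: N0=suspect,3 N1=dead,1 N2=dead,4

Derivation:
Op 1: N0 marks N0=alive -> (alive,v1)
Op 2: N1 marks N2=alive -> (alive,v1)
Op 3: gossip N0<->N1 -> N0.N0=(alive,v1) N0.N1=(alive,v0) N0.N2=(alive,v1) | N1.N0=(alive,v1) N1.N1=(alive,v0) N1.N2=(alive,v1)
Op 4: N1 marks N1=dead -> (dead,v1)
Op 5: N1 marks N2=dead -> (dead,v2)
Op 6: N1 marks N2=suspect -> (suspect,v3)
Op 7: gossip N2<->N1 -> N2.N0=(alive,v1) N2.N1=(dead,v1) N2.N2=(suspect,v3) | N1.N0=(alive,v1) N1.N1=(dead,v1) N1.N2=(suspect,v3)
Op 8: N2 marks N0=suspect -> (suspect,v2)
Op 9: N2 marks N0=suspect -> (suspect,v3)
Op 10: N2 marks N2=dead -> (dead,v4)
Op 11: gossip N2<->N1 -> N2.N0=(suspect,v3) N2.N1=(dead,v1) N2.N2=(dead,v4) | N1.N0=(suspect,v3) N1.N1=(dead,v1) N1.N2=(dead,v4)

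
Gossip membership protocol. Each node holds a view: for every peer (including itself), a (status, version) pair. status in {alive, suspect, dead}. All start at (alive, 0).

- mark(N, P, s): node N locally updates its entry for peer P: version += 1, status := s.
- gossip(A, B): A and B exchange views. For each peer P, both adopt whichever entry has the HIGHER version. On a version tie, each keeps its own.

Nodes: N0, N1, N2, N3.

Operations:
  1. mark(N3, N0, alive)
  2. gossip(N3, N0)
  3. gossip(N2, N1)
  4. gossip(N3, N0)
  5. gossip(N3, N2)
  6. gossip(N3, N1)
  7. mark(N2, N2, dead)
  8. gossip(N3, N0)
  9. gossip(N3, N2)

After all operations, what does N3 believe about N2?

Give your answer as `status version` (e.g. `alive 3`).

Answer: dead 1

Derivation:
Op 1: N3 marks N0=alive -> (alive,v1)
Op 2: gossip N3<->N0 -> N3.N0=(alive,v1) N3.N1=(alive,v0) N3.N2=(alive,v0) N3.N3=(alive,v0) | N0.N0=(alive,v1) N0.N1=(alive,v0) N0.N2=(alive,v0) N0.N3=(alive,v0)
Op 3: gossip N2<->N1 -> N2.N0=(alive,v0) N2.N1=(alive,v0) N2.N2=(alive,v0) N2.N3=(alive,v0) | N1.N0=(alive,v0) N1.N1=(alive,v0) N1.N2=(alive,v0) N1.N3=(alive,v0)
Op 4: gossip N3<->N0 -> N3.N0=(alive,v1) N3.N1=(alive,v0) N3.N2=(alive,v0) N3.N3=(alive,v0) | N0.N0=(alive,v1) N0.N1=(alive,v0) N0.N2=(alive,v0) N0.N3=(alive,v0)
Op 5: gossip N3<->N2 -> N3.N0=(alive,v1) N3.N1=(alive,v0) N3.N2=(alive,v0) N3.N3=(alive,v0) | N2.N0=(alive,v1) N2.N1=(alive,v0) N2.N2=(alive,v0) N2.N3=(alive,v0)
Op 6: gossip N3<->N1 -> N3.N0=(alive,v1) N3.N1=(alive,v0) N3.N2=(alive,v0) N3.N3=(alive,v0) | N1.N0=(alive,v1) N1.N1=(alive,v0) N1.N2=(alive,v0) N1.N3=(alive,v0)
Op 7: N2 marks N2=dead -> (dead,v1)
Op 8: gossip N3<->N0 -> N3.N0=(alive,v1) N3.N1=(alive,v0) N3.N2=(alive,v0) N3.N3=(alive,v0) | N0.N0=(alive,v1) N0.N1=(alive,v0) N0.N2=(alive,v0) N0.N3=(alive,v0)
Op 9: gossip N3<->N2 -> N3.N0=(alive,v1) N3.N1=(alive,v0) N3.N2=(dead,v1) N3.N3=(alive,v0) | N2.N0=(alive,v1) N2.N1=(alive,v0) N2.N2=(dead,v1) N2.N3=(alive,v0)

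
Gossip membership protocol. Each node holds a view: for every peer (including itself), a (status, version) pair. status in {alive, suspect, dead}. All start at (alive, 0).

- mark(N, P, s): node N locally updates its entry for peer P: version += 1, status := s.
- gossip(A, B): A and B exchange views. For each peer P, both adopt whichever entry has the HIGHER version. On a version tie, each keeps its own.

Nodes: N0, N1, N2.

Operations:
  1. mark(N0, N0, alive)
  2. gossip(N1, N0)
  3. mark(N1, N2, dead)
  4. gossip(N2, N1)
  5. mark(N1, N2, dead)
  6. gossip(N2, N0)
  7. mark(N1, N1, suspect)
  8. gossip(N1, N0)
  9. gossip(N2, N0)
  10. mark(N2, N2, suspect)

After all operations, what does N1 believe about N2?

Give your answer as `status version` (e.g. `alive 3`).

Op 1: N0 marks N0=alive -> (alive,v1)
Op 2: gossip N1<->N0 -> N1.N0=(alive,v1) N1.N1=(alive,v0) N1.N2=(alive,v0) | N0.N0=(alive,v1) N0.N1=(alive,v0) N0.N2=(alive,v0)
Op 3: N1 marks N2=dead -> (dead,v1)
Op 4: gossip N2<->N1 -> N2.N0=(alive,v1) N2.N1=(alive,v0) N2.N2=(dead,v1) | N1.N0=(alive,v1) N1.N1=(alive,v0) N1.N2=(dead,v1)
Op 5: N1 marks N2=dead -> (dead,v2)
Op 6: gossip N2<->N0 -> N2.N0=(alive,v1) N2.N1=(alive,v0) N2.N2=(dead,v1) | N0.N0=(alive,v1) N0.N1=(alive,v0) N0.N2=(dead,v1)
Op 7: N1 marks N1=suspect -> (suspect,v1)
Op 8: gossip N1<->N0 -> N1.N0=(alive,v1) N1.N1=(suspect,v1) N1.N2=(dead,v2) | N0.N0=(alive,v1) N0.N1=(suspect,v1) N0.N2=(dead,v2)
Op 9: gossip N2<->N0 -> N2.N0=(alive,v1) N2.N1=(suspect,v1) N2.N2=(dead,v2) | N0.N0=(alive,v1) N0.N1=(suspect,v1) N0.N2=(dead,v2)
Op 10: N2 marks N2=suspect -> (suspect,v3)

Answer: dead 2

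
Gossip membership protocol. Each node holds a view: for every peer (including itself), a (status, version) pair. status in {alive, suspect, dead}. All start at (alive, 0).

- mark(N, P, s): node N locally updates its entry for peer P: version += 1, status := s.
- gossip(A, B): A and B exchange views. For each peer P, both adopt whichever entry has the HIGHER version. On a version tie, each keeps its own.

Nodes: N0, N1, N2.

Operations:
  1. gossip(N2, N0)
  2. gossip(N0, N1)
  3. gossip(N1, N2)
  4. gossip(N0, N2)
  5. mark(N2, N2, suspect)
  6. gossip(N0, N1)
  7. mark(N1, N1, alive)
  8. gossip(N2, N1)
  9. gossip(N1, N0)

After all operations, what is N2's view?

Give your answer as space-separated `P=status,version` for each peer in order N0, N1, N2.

Op 1: gossip N2<->N0 -> N2.N0=(alive,v0) N2.N1=(alive,v0) N2.N2=(alive,v0) | N0.N0=(alive,v0) N0.N1=(alive,v0) N0.N2=(alive,v0)
Op 2: gossip N0<->N1 -> N0.N0=(alive,v0) N0.N1=(alive,v0) N0.N2=(alive,v0) | N1.N0=(alive,v0) N1.N1=(alive,v0) N1.N2=(alive,v0)
Op 3: gossip N1<->N2 -> N1.N0=(alive,v0) N1.N1=(alive,v0) N1.N2=(alive,v0) | N2.N0=(alive,v0) N2.N1=(alive,v0) N2.N2=(alive,v0)
Op 4: gossip N0<->N2 -> N0.N0=(alive,v0) N0.N1=(alive,v0) N0.N2=(alive,v0) | N2.N0=(alive,v0) N2.N1=(alive,v0) N2.N2=(alive,v0)
Op 5: N2 marks N2=suspect -> (suspect,v1)
Op 6: gossip N0<->N1 -> N0.N0=(alive,v0) N0.N1=(alive,v0) N0.N2=(alive,v0) | N1.N0=(alive,v0) N1.N1=(alive,v0) N1.N2=(alive,v0)
Op 7: N1 marks N1=alive -> (alive,v1)
Op 8: gossip N2<->N1 -> N2.N0=(alive,v0) N2.N1=(alive,v1) N2.N2=(suspect,v1) | N1.N0=(alive,v0) N1.N1=(alive,v1) N1.N2=(suspect,v1)
Op 9: gossip N1<->N0 -> N1.N0=(alive,v0) N1.N1=(alive,v1) N1.N2=(suspect,v1) | N0.N0=(alive,v0) N0.N1=(alive,v1) N0.N2=(suspect,v1)

Answer: N0=alive,0 N1=alive,1 N2=suspect,1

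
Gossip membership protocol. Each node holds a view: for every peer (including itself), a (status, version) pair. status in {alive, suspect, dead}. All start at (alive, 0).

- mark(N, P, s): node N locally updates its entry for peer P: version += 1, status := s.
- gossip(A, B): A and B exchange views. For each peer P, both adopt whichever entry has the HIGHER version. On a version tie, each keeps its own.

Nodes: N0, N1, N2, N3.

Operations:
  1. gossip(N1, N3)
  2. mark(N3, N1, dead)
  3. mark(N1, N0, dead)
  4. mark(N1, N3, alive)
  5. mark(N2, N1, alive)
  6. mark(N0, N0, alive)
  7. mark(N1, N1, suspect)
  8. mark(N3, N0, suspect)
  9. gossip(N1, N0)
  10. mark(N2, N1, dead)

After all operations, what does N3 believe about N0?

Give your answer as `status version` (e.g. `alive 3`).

Op 1: gossip N1<->N3 -> N1.N0=(alive,v0) N1.N1=(alive,v0) N1.N2=(alive,v0) N1.N3=(alive,v0) | N3.N0=(alive,v0) N3.N1=(alive,v0) N3.N2=(alive,v0) N3.N3=(alive,v0)
Op 2: N3 marks N1=dead -> (dead,v1)
Op 3: N1 marks N0=dead -> (dead,v1)
Op 4: N1 marks N3=alive -> (alive,v1)
Op 5: N2 marks N1=alive -> (alive,v1)
Op 6: N0 marks N0=alive -> (alive,v1)
Op 7: N1 marks N1=suspect -> (suspect,v1)
Op 8: N3 marks N0=suspect -> (suspect,v1)
Op 9: gossip N1<->N0 -> N1.N0=(dead,v1) N1.N1=(suspect,v1) N1.N2=(alive,v0) N1.N3=(alive,v1) | N0.N0=(alive,v1) N0.N1=(suspect,v1) N0.N2=(alive,v0) N0.N3=(alive,v1)
Op 10: N2 marks N1=dead -> (dead,v2)

Answer: suspect 1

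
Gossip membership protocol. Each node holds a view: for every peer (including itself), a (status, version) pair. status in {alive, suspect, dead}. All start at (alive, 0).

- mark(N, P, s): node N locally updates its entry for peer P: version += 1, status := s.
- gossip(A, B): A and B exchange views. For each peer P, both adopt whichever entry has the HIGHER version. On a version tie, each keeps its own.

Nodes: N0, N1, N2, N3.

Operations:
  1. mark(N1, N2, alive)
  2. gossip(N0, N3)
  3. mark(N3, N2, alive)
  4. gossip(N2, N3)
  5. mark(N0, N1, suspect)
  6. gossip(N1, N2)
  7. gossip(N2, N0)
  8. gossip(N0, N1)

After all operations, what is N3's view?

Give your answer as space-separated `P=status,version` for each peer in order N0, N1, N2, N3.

Answer: N0=alive,0 N1=alive,0 N2=alive,1 N3=alive,0

Derivation:
Op 1: N1 marks N2=alive -> (alive,v1)
Op 2: gossip N0<->N3 -> N0.N0=(alive,v0) N0.N1=(alive,v0) N0.N2=(alive,v0) N0.N3=(alive,v0) | N3.N0=(alive,v0) N3.N1=(alive,v0) N3.N2=(alive,v0) N3.N3=(alive,v0)
Op 3: N3 marks N2=alive -> (alive,v1)
Op 4: gossip N2<->N3 -> N2.N0=(alive,v0) N2.N1=(alive,v0) N2.N2=(alive,v1) N2.N3=(alive,v0) | N3.N0=(alive,v0) N3.N1=(alive,v0) N3.N2=(alive,v1) N3.N3=(alive,v0)
Op 5: N0 marks N1=suspect -> (suspect,v1)
Op 6: gossip N1<->N2 -> N1.N0=(alive,v0) N1.N1=(alive,v0) N1.N2=(alive,v1) N1.N3=(alive,v0) | N2.N0=(alive,v0) N2.N1=(alive,v0) N2.N2=(alive,v1) N2.N3=(alive,v0)
Op 7: gossip N2<->N0 -> N2.N0=(alive,v0) N2.N1=(suspect,v1) N2.N2=(alive,v1) N2.N3=(alive,v0) | N0.N0=(alive,v0) N0.N1=(suspect,v1) N0.N2=(alive,v1) N0.N3=(alive,v0)
Op 8: gossip N0<->N1 -> N0.N0=(alive,v0) N0.N1=(suspect,v1) N0.N2=(alive,v1) N0.N3=(alive,v0) | N1.N0=(alive,v0) N1.N1=(suspect,v1) N1.N2=(alive,v1) N1.N3=(alive,v0)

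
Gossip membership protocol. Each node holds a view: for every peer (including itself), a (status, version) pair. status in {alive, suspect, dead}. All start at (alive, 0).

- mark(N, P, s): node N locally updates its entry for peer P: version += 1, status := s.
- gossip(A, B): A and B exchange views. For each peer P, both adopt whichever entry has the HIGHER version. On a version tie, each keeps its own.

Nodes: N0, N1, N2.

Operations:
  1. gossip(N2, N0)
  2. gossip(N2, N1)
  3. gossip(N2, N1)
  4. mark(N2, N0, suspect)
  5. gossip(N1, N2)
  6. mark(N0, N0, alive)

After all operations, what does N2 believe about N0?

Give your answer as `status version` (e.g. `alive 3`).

Op 1: gossip N2<->N0 -> N2.N0=(alive,v0) N2.N1=(alive,v0) N2.N2=(alive,v0) | N0.N0=(alive,v0) N0.N1=(alive,v0) N0.N2=(alive,v0)
Op 2: gossip N2<->N1 -> N2.N0=(alive,v0) N2.N1=(alive,v0) N2.N2=(alive,v0) | N1.N0=(alive,v0) N1.N1=(alive,v0) N1.N2=(alive,v0)
Op 3: gossip N2<->N1 -> N2.N0=(alive,v0) N2.N1=(alive,v0) N2.N2=(alive,v0) | N1.N0=(alive,v0) N1.N1=(alive,v0) N1.N2=(alive,v0)
Op 4: N2 marks N0=suspect -> (suspect,v1)
Op 5: gossip N1<->N2 -> N1.N0=(suspect,v1) N1.N1=(alive,v0) N1.N2=(alive,v0) | N2.N0=(suspect,v1) N2.N1=(alive,v0) N2.N2=(alive,v0)
Op 6: N0 marks N0=alive -> (alive,v1)

Answer: suspect 1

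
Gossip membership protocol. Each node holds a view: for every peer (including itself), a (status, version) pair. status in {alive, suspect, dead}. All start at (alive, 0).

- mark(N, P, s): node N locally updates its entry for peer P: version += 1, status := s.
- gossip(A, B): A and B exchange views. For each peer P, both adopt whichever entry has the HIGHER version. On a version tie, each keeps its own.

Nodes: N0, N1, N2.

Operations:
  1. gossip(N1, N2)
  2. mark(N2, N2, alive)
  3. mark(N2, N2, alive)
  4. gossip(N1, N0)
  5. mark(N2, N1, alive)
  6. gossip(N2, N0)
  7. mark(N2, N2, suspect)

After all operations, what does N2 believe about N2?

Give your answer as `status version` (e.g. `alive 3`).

Op 1: gossip N1<->N2 -> N1.N0=(alive,v0) N1.N1=(alive,v0) N1.N2=(alive,v0) | N2.N0=(alive,v0) N2.N1=(alive,v0) N2.N2=(alive,v0)
Op 2: N2 marks N2=alive -> (alive,v1)
Op 3: N2 marks N2=alive -> (alive,v2)
Op 4: gossip N1<->N0 -> N1.N0=(alive,v0) N1.N1=(alive,v0) N1.N2=(alive,v0) | N0.N0=(alive,v0) N0.N1=(alive,v0) N0.N2=(alive,v0)
Op 5: N2 marks N1=alive -> (alive,v1)
Op 6: gossip N2<->N0 -> N2.N0=(alive,v0) N2.N1=(alive,v1) N2.N2=(alive,v2) | N0.N0=(alive,v0) N0.N1=(alive,v1) N0.N2=(alive,v2)
Op 7: N2 marks N2=suspect -> (suspect,v3)

Answer: suspect 3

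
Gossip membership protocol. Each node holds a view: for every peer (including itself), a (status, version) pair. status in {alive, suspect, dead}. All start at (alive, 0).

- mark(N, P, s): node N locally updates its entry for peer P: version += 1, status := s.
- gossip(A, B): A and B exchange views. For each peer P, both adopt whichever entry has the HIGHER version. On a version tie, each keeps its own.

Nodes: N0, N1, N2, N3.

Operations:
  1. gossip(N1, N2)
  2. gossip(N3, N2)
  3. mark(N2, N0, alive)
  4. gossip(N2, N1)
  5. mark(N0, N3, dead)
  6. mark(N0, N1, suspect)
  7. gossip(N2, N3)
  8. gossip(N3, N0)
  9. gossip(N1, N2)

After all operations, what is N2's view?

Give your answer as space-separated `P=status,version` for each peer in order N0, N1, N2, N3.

Answer: N0=alive,1 N1=alive,0 N2=alive,0 N3=alive,0

Derivation:
Op 1: gossip N1<->N2 -> N1.N0=(alive,v0) N1.N1=(alive,v0) N1.N2=(alive,v0) N1.N3=(alive,v0) | N2.N0=(alive,v0) N2.N1=(alive,v0) N2.N2=(alive,v0) N2.N3=(alive,v0)
Op 2: gossip N3<->N2 -> N3.N0=(alive,v0) N3.N1=(alive,v0) N3.N2=(alive,v0) N3.N3=(alive,v0) | N2.N0=(alive,v0) N2.N1=(alive,v0) N2.N2=(alive,v0) N2.N3=(alive,v0)
Op 3: N2 marks N0=alive -> (alive,v1)
Op 4: gossip N2<->N1 -> N2.N0=(alive,v1) N2.N1=(alive,v0) N2.N2=(alive,v0) N2.N3=(alive,v0) | N1.N0=(alive,v1) N1.N1=(alive,v0) N1.N2=(alive,v0) N1.N3=(alive,v0)
Op 5: N0 marks N3=dead -> (dead,v1)
Op 6: N0 marks N1=suspect -> (suspect,v1)
Op 7: gossip N2<->N3 -> N2.N0=(alive,v1) N2.N1=(alive,v0) N2.N2=(alive,v0) N2.N3=(alive,v0) | N3.N0=(alive,v1) N3.N1=(alive,v0) N3.N2=(alive,v0) N3.N3=(alive,v0)
Op 8: gossip N3<->N0 -> N3.N0=(alive,v1) N3.N1=(suspect,v1) N3.N2=(alive,v0) N3.N3=(dead,v1) | N0.N0=(alive,v1) N0.N1=(suspect,v1) N0.N2=(alive,v0) N0.N3=(dead,v1)
Op 9: gossip N1<->N2 -> N1.N0=(alive,v1) N1.N1=(alive,v0) N1.N2=(alive,v0) N1.N3=(alive,v0) | N2.N0=(alive,v1) N2.N1=(alive,v0) N2.N2=(alive,v0) N2.N3=(alive,v0)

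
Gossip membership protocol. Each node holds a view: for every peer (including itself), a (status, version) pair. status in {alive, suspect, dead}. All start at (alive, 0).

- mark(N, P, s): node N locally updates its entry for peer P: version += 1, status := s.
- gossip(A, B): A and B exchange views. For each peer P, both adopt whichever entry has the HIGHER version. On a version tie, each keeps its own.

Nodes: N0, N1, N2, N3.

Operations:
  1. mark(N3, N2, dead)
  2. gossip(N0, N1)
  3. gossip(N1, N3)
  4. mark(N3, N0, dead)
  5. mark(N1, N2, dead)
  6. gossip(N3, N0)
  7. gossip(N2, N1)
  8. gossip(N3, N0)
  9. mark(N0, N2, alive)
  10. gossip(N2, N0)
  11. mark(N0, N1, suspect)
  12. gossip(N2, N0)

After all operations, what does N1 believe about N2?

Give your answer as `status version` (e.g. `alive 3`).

Op 1: N3 marks N2=dead -> (dead,v1)
Op 2: gossip N0<->N1 -> N0.N0=(alive,v0) N0.N1=(alive,v0) N0.N2=(alive,v0) N0.N3=(alive,v0) | N1.N0=(alive,v0) N1.N1=(alive,v0) N1.N2=(alive,v0) N1.N3=(alive,v0)
Op 3: gossip N1<->N3 -> N1.N0=(alive,v0) N1.N1=(alive,v0) N1.N2=(dead,v1) N1.N3=(alive,v0) | N3.N0=(alive,v0) N3.N1=(alive,v0) N3.N2=(dead,v1) N3.N3=(alive,v0)
Op 4: N3 marks N0=dead -> (dead,v1)
Op 5: N1 marks N2=dead -> (dead,v2)
Op 6: gossip N3<->N0 -> N3.N0=(dead,v1) N3.N1=(alive,v0) N3.N2=(dead,v1) N3.N3=(alive,v0) | N0.N0=(dead,v1) N0.N1=(alive,v0) N0.N2=(dead,v1) N0.N3=(alive,v0)
Op 7: gossip N2<->N1 -> N2.N0=(alive,v0) N2.N1=(alive,v0) N2.N2=(dead,v2) N2.N3=(alive,v0) | N1.N0=(alive,v0) N1.N1=(alive,v0) N1.N2=(dead,v2) N1.N3=(alive,v0)
Op 8: gossip N3<->N0 -> N3.N0=(dead,v1) N3.N1=(alive,v0) N3.N2=(dead,v1) N3.N3=(alive,v0) | N0.N0=(dead,v1) N0.N1=(alive,v0) N0.N2=(dead,v1) N0.N3=(alive,v0)
Op 9: N0 marks N2=alive -> (alive,v2)
Op 10: gossip N2<->N0 -> N2.N0=(dead,v1) N2.N1=(alive,v0) N2.N2=(dead,v2) N2.N3=(alive,v0) | N0.N0=(dead,v1) N0.N1=(alive,v0) N0.N2=(alive,v2) N0.N3=(alive,v0)
Op 11: N0 marks N1=suspect -> (suspect,v1)
Op 12: gossip N2<->N0 -> N2.N0=(dead,v1) N2.N1=(suspect,v1) N2.N2=(dead,v2) N2.N3=(alive,v0) | N0.N0=(dead,v1) N0.N1=(suspect,v1) N0.N2=(alive,v2) N0.N3=(alive,v0)

Answer: dead 2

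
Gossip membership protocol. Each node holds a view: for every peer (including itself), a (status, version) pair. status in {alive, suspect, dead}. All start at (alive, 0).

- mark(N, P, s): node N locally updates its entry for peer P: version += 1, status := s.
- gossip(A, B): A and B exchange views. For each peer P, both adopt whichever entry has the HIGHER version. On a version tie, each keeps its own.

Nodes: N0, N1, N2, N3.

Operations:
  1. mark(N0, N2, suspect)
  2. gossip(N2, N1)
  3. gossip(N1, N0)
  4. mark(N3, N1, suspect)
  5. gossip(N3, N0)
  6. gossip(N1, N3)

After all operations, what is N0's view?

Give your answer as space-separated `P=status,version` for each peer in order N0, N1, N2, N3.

Op 1: N0 marks N2=suspect -> (suspect,v1)
Op 2: gossip N2<->N1 -> N2.N0=(alive,v0) N2.N1=(alive,v0) N2.N2=(alive,v0) N2.N3=(alive,v0) | N1.N0=(alive,v0) N1.N1=(alive,v0) N1.N2=(alive,v0) N1.N3=(alive,v0)
Op 3: gossip N1<->N0 -> N1.N0=(alive,v0) N1.N1=(alive,v0) N1.N2=(suspect,v1) N1.N3=(alive,v0) | N0.N0=(alive,v0) N0.N1=(alive,v0) N0.N2=(suspect,v1) N0.N3=(alive,v0)
Op 4: N3 marks N1=suspect -> (suspect,v1)
Op 5: gossip N3<->N0 -> N3.N0=(alive,v0) N3.N1=(suspect,v1) N3.N2=(suspect,v1) N3.N3=(alive,v0) | N0.N0=(alive,v0) N0.N1=(suspect,v1) N0.N2=(suspect,v1) N0.N3=(alive,v0)
Op 6: gossip N1<->N3 -> N1.N0=(alive,v0) N1.N1=(suspect,v1) N1.N2=(suspect,v1) N1.N3=(alive,v0) | N3.N0=(alive,v0) N3.N1=(suspect,v1) N3.N2=(suspect,v1) N3.N3=(alive,v0)

Answer: N0=alive,0 N1=suspect,1 N2=suspect,1 N3=alive,0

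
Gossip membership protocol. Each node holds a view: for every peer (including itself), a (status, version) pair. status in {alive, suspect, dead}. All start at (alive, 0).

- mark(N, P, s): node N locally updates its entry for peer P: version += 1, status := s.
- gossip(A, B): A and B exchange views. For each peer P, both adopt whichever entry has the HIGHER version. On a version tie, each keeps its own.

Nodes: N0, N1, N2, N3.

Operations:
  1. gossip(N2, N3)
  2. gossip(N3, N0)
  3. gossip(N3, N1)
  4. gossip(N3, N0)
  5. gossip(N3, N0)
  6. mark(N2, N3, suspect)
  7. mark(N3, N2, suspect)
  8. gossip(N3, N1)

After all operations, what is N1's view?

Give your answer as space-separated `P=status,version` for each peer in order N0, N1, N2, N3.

Answer: N0=alive,0 N1=alive,0 N2=suspect,1 N3=alive,0

Derivation:
Op 1: gossip N2<->N3 -> N2.N0=(alive,v0) N2.N1=(alive,v0) N2.N2=(alive,v0) N2.N3=(alive,v0) | N3.N0=(alive,v0) N3.N1=(alive,v0) N3.N2=(alive,v0) N3.N3=(alive,v0)
Op 2: gossip N3<->N0 -> N3.N0=(alive,v0) N3.N1=(alive,v0) N3.N2=(alive,v0) N3.N3=(alive,v0) | N0.N0=(alive,v0) N0.N1=(alive,v0) N0.N2=(alive,v0) N0.N3=(alive,v0)
Op 3: gossip N3<->N1 -> N3.N0=(alive,v0) N3.N1=(alive,v0) N3.N2=(alive,v0) N3.N3=(alive,v0) | N1.N0=(alive,v0) N1.N1=(alive,v0) N1.N2=(alive,v0) N1.N3=(alive,v0)
Op 4: gossip N3<->N0 -> N3.N0=(alive,v0) N3.N1=(alive,v0) N3.N2=(alive,v0) N3.N3=(alive,v0) | N0.N0=(alive,v0) N0.N1=(alive,v0) N0.N2=(alive,v0) N0.N3=(alive,v0)
Op 5: gossip N3<->N0 -> N3.N0=(alive,v0) N3.N1=(alive,v0) N3.N2=(alive,v0) N3.N3=(alive,v0) | N0.N0=(alive,v0) N0.N1=(alive,v0) N0.N2=(alive,v0) N0.N3=(alive,v0)
Op 6: N2 marks N3=suspect -> (suspect,v1)
Op 7: N3 marks N2=suspect -> (suspect,v1)
Op 8: gossip N3<->N1 -> N3.N0=(alive,v0) N3.N1=(alive,v0) N3.N2=(suspect,v1) N3.N3=(alive,v0) | N1.N0=(alive,v0) N1.N1=(alive,v0) N1.N2=(suspect,v1) N1.N3=(alive,v0)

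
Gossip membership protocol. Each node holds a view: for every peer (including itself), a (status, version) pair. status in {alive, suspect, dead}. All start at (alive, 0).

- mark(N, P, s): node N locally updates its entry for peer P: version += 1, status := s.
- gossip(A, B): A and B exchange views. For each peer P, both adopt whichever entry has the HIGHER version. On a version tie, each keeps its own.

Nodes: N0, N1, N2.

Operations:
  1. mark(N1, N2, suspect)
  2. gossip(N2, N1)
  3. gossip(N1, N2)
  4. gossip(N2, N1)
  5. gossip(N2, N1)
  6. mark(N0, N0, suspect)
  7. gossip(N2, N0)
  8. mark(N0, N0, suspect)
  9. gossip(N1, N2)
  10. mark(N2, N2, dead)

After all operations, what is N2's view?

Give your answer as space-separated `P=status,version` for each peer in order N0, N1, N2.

Op 1: N1 marks N2=suspect -> (suspect,v1)
Op 2: gossip N2<->N1 -> N2.N0=(alive,v0) N2.N1=(alive,v0) N2.N2=(suspect,v1) | N1.N0=(alive,v0) N1.N1=(alive,v0) N1.N2=(suspect,v1)
Op 3: gossip N1<->N2 -> N1.N0=(alive,v0) N1.N1=(alive,v0) N1.N2=(suspect,v1) | N2.N0=(alive,v0) N2.N1=(alive,v0) N2.N2=(suspect,v1)
Op 4: gossip N2<->N1 -> N2.N0=(alive,v0) N2.N1=(alive,v0) N2.N2=(suspect,v1) | N1.N0=(alive,v0) N1.N1=(alive,v0) N1.N2=(suspect,v1)
Op 5: gossip N2<->N1 -> N2.N0=(alive,v0) N2.N1=(alive,v0) N2.N2=(suspect,v1) | N1.N0=(alive,v0) N1.N1=(alive,v0) N1.N2=(suspect,v1)
Op 6: N0 marks N0=suspect -> (suspect,v1)
Op 7: gossip N2<->N0 -> N2.N0=(suspect,v1) N2.N1=(alive,v0) N2.N2=(suspect,v1) | N0.N0=(suspect,v1) N0.N1=(alive,v0) N0.N2=(suspect,v1)
Op 8: N0 marks N0=suspect -> (suspect,v2)
Op 9: gossip N1<->N2 -> N1.N0=(suspect,v1) N1.N1=(alive,v0) N1.N2=(suspect,v1) | N2.N0=(suspect,v1) N2.N1=(alive,v0) N2.N2=(suspect,v1)
Op 10: N2 marks N2=dead -> (dead,v2)

Answer: N0=suspect,1 N1=alive,0 N2=dead,2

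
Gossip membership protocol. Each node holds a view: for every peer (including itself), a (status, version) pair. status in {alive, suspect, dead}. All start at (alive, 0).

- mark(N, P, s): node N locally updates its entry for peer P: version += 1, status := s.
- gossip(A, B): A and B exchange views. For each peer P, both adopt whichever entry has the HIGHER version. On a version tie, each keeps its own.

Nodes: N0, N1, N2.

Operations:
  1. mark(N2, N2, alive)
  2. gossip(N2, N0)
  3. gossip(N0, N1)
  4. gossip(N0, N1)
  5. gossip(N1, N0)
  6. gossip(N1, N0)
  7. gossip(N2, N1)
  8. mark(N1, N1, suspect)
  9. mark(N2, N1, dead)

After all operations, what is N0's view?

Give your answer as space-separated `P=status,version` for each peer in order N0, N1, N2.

Answer: N0=alive,0 N1=alive,0 N2=alive,1

Derivation:
Op 1: N2 marks N2=alive -> (alive,v1)
Op 2: gossip N2<->N0 -> N2.N0=(alive,v0) N2.N1=(alive,v0) N2.N2=(alive,v1) | N0.N0=(alive,v0) N0.N1=(alive,v0) N0.N2=(alive,v1)
Op 3: gossip N0<->N1 -> N0.N0=(alive,v0) N0.N1=(alive,v0) N0.N2=(alive,v1) | N1.N0=(alive,v0) N1.N1=(alive,v0) N1.N2=(alive,v1)
Op 4: gossip N0<->N1 -> N0.N0=(alive,v0) N0.N1=(alive,v0) N0.N2=(alive,v1) | N1.N0=(alive,v0) N1.N1=(alive,v0) N1.N2=(alive,v1)
Op 5: gossip N1<->N0 -> N1.N0=(alive,v0) N1.N1=(alive,v0) N1.N2=(alive,v1) | N0.N0=(alive,v0) N0.N1=(alive,v0) N0.N2=(alive,v1)
Op 6: gossip N1<->N0 -> N1.N0=(alive,v0) N1.N1=(alive,v0) N1.N2=(alive,v1) | N0.N0=(alive,v0) N0.N1=(alive,v0) N0.N2=(alive,v1)
Op 7: gossip N2<->N1 -> N2.N0=(alive,v0) N2.N1=(alive,v0) N2.N2=(alive,v1) | N1.N0=(alive,v0) N1.N1=(alive,v0) N1.N2=(alive,v1)
Op 8: N1 marks N1=suspect -> (suspect,v1)
Op 9: N2 marks N1=dead -> (dead,v1)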